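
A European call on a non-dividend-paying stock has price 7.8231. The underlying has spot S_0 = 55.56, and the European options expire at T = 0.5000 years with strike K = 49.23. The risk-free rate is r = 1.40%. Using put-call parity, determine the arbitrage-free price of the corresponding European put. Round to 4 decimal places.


Put-call parity: C - P = S_0 * exp(-qT) - K * exp(-rT).
S_0 * exp(-qT) = 55.5600 * 1.00000000 = 55.56000000
K * exp(-rT) = 49.2300 * 0.99302444 = 48.88659333
P = C - S*exp(-qT) + K*exp(-rT)
P = 7.8231 - 55.56000000 + 48.88659333 = 1.1497

Answer: Put price = 1.1497


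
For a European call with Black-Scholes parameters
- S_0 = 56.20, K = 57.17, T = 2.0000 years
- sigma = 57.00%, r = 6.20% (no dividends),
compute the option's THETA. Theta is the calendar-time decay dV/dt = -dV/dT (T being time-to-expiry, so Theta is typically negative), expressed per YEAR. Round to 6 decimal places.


d1 = 0.5356488583; d2 = -0.2704528723
phi(d1) = 0.3456258723; exp(-qT) = 1.0000000000; exp(-rT) = 0.8833798409
Theta = -S*exp(-qT)*phi(d1)*sigma/(2*sqrt(T)) - r*K*exp(-rT)*N(d2) + q*S*exp(-qT)*N(d1)
N(d1) = 0.7038993725; N(d2) = 0.3934059344; sqrt(T) = 1.4142135624
Term 1 = -56.2000 * 1.0000000000 * 0.3456258723 * 0.5700 / (2 * 1.4142135624) = -3.9144650736
Term 2 = -0.0620 * 57.1700 * 0.8833798409 * 0.3934059344 = -1.2318228980
Term 3 = 0 (no dividend yield, q = 0)
Theta = -3.9144650736 + (-1.2318228980) + (0.0000000000) = -5.146288

Answer: Theta = -5.146288


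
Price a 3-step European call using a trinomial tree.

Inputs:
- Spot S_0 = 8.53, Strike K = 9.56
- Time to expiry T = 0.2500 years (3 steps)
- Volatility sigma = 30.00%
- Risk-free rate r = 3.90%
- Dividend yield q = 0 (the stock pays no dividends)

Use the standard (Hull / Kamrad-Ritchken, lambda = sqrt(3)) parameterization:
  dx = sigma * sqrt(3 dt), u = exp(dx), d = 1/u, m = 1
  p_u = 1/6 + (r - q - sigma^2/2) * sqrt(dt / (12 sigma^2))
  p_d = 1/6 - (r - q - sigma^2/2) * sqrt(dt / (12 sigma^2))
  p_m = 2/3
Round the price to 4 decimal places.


Answer: Price = V(0,0) = 0.2035

Derivation:
dt = T/N = 0.083333; dx = sigma*sqrt(3*dt) = 0.150000
u = exp(dx) = 1.161834; d = 1/u = 0.860708
p_u = 0.165000, p_m = 0.666667, p_d = 0.168333
Discount per step: exp(-r*dt) = 0.996755
Stock lattice S(k, j) with j the centered position index:
  k=0: S(0,+0) = 8.5300
  k=1: S(1,-1) = 7.3418; S(1,+0) = 8.5300; S(1,+1) = 9.9104
  k=2: S(2,-2) = 6.3192; S(2,-1) = 7.3418; S(2,+0) = 8.5300; S(2,+1) = 9.9104; S(2,+2) = 11.5143
  k=3: S(3,-3) = 5.4390; S(3,-2) = 6.3192; S(3,-1) = 7.3418; S(3,+0) = 8.5300; S(3,+1) = 9.9104; S(3,+2) = 11.5143; S(3,+3) = 13.3777
Terminal payoffs V(N, j) = max(S_T - K, 0):
  V(3,-3) = 0.000000; V(3,-2) = 0.000000; V(3,-1) = 0.000000; V(3,+0) = 0.000000; V(3,+1) = 0.350446; V(3,+2) = 1.954296; V(3,+3) = 3.817703
Backward induction: V(k, j) = exp(-r*dt) * [p_u * V(k+1, j+1) + p_m * V(k+1, j) + p_d * V(k+1, j-1)]
  V(2,-2) = exp(-r*dt) * [p_u*0.000000 + p_m*0.000000 + p_d*0.000000] = 0.000000
  V(2,-1) = exp(-r*dt) * [p_u*0.000000 + p_m*0.000000 + p_d*0.000000] = 0.000000
  V(2,+0) = exp(-r*dt) * [p_u*0.350446 + p_m*0.000000 + p_d*0.000000] = 0.057636
  V(2,+1) = exp(-r*dt) * [p_u*1.954296 + p_m*0.350446 + p_d*0.000000] = 0.554285
  V(2,+2) = exp(-r*dt) * [p_u*3.817703 + p_m*1.954296 + p_d*0.350446] = 1.985314
  V(1,-1) = exp(-r*dt) * [p_u*0.057636 + p_m*0.000000 + p_d*0.000000] = 0.009479
  V(1,+0) = exp(-r*dt) * [p_u*0.554285 + p_m*0.057636 + p_d*0.000000] = 0.129460
  V(1,+1) = exp(-r*dt) * [p_u*1.985314 + p_m*0.554285 + p_d*0.057636] = 0.704509
  V(0,+0) = exp(-r*dt) * [p_u*0.704509 + p_m*0.129460 + p_d*0.009479] = 0.203484


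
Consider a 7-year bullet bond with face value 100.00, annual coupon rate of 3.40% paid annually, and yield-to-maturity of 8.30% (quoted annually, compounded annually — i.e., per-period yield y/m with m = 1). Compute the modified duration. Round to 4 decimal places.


Answer: Modified duration = 5.7455

Derivation:
Coupon per period c = face * coupon_rate / m = 3.400000
Periods per year m = 1; per-period yield y/m = 0.083000
Number of cashflows N = 7
Cashflows (t years, CF_t, discount factor 1/(1+y/m)^(m*t), PV):
  t = 1.0000: CF_t = 3.400000, DF = 0.923361, PV = 3.139428
  t = 2.0000: CF_t = 3.400000, DF = 0.852596, PV = 2.898825
  t = 3.0000: CF_t = 3.400000, DF = 0.787254, PV = 2.676662
  t = 4.0000: CF_t = 3.400000, DF = 0.726919, PV = 2.471525
  t = 5.0000: CF_t = 3.400000, DF = 0.671209, PV = 2.282110
  t = 6.0000: CF_t = 3.400000, DF = 0.619768, PV = 2.107212
  t = 7.0000: CF_t = 103.400000, DF = 0.572270, PV = 59.172694
Price P = sum_t PV_t = 74.748456
First compute Macaulay numerator sum_t t * PV_t:
  t * PV_t at t = 1.0000: 3.139428
  t * PV_t at t = 2.0000: 5.797650
  t * PV_t at t = 3.0000: 8.029986
  t * PV_t at t = 4.0000: 9.886102
  t * PV_t at t = 5.0000: 11.410552
  t * PV_t at t = 6.0000: 12.643270
  t * PV_t at t = 7.0000: 414.208858
Macaulay duration D = 465.115846 / 74.748456 = 6.222414
Modified duration = D / (1 + y/m) = 6.222414 / (1 + 0.083000) = 5.745535


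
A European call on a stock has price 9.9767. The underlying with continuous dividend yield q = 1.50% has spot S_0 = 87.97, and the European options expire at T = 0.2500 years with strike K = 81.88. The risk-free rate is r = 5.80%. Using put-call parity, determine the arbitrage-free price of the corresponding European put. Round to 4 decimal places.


Answer: Put price = 3.0373

Derivation:
Put-call parity: C - P = S_0 * exp(-qT) - K * exp(-rT).
S_0 * exp(-qT) = 87.9700 * 0.99625702 = 87.64073027
K * exp(-rT) = 81.8800 * 0.98560462 = 80.70130618
P = C - S*exp(-qT) + K*exp(-rT)
P = 9.9767 - 87.64073027 + 80.70130618 = 3.0373


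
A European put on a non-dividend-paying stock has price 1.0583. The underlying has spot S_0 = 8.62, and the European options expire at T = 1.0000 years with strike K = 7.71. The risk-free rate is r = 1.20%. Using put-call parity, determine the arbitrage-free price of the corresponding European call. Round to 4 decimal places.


Put-call parity: C - P = S_0 * exp(-qT) - K * exp(-rT).
S_0 * exp(-qT) = 8.6200 * 1.00000000 = 8.62000000
K * exp(-rT) = 7.7100 * 0.98807171 = 7.61803291
C = P + S*exp(-qT) - K*exp(-rT)
C = 1.0583 + 8.62000000 - 7.61803291 = 2.0603

Answer: Call price = 2.0603


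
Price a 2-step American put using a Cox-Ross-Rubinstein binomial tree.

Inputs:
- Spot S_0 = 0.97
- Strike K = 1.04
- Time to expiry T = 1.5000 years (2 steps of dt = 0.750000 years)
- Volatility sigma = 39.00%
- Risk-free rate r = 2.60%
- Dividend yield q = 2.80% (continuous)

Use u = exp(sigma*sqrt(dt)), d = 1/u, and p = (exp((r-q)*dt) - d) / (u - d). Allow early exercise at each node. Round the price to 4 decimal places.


dt = T/N = 0.750000
u = exp(sigma*sqrt(dt)) = 1.401790; d = 1/u = 0.713374
p = (exp((r-q)*dt) - d) / (u - d) = 0.414179
Discount per step: exp(-r*dt) = 0.980689
Stock lattice S(k, i) with i counting down-moves:
  k=0: S(0,0) = 0.9700
  k=1: S(1,0) = 1.3597; S(1,1) = 0.6920
  k=2: S(2,0) = 1.9061; S(2,1) = 0.9700; S(2,2) = 0.4936
Terminal payoffs V(N, i) = max(K - S_T, 0):
  V(2,0) = 0.000000; V(2,1) = 0.070000; V(2,2) = 0.546365
Backward induction: V(k, i) = exp(-r*dt) * [p * V(k+1, i) + (1-p) * V(k+1, i+1)]; then take max(V_cont, immediate exercise) for American.
  V(1,0) = exp(-r*dt) * [p*0.000000 + (1-p)*0.070000] = 0.040216; exercise = 0.000000; V(1,0) = max -> 0.040216
  V(1,1) = exp(-r*dt) * [p*0.070000 + (1-p)*0.546365] = 0.342324; exercise = 0.348028; V(1,1) = max -> 0.348028
  V(0,0) = exp(-r*dt) * [p*0.040216 + (1-p)*0.348028] = 0.216279; exercise = 0.070000; V(0,0) = max -> 0.216279

Answer: Price = V(0,0) = 0.2163


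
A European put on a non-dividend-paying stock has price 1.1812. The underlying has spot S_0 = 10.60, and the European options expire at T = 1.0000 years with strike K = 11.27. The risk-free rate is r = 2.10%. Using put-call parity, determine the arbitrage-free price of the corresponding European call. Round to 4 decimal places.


Put-call parity: C - P = S_0 * exp(-qT) - K * exp(-rT).
S_0 * exp(-qT) = 10.6000 * 1.00000000 = 10.60000000
K * exp(-rT) = 11.2700 * 0.97921896 = 11.03579773
C = P + S*exp(-qT) - K*exp(-rT)
C = 1.1812 + 10.60000000 - 11.03579773 = 0.7454

Answer: Call price = 0.7454


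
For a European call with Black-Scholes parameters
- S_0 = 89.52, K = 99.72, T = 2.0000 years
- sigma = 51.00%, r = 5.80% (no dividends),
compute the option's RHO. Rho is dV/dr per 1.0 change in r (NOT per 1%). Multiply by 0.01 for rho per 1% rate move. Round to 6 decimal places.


Answer: Rho = 64.537566

Derivation:
d1 = 0.3718491621; d2 = -0.3493997548
phi(d1) = 0.3722928762; exp(-qT) = 1.0000000000; exp(-rT) = 0.8904752233
N(d2) = 0.3633946087
Rho = K*T*exp(-rT)*N(d2) = 99.7200 * 2.0000 * 0.8904752233 * 0.3633946087 = 64.537566


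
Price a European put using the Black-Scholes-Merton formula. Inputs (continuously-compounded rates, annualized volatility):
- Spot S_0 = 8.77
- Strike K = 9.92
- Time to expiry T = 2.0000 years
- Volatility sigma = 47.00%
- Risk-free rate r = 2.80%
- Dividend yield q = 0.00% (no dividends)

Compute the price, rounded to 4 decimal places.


d1 = (ln(S/K) + (r - q + 0.5*sigma^2) * T) / (sigma * sqrt(T)) = 0.23121472
d2 = d1 - sigma * sqrt(T) = -0.43346566
exp(-rT) = 0.94553914; exp(-qT) = 1.00000000
P = K * exp(-rT) * N(-d2) - S_0 * exp(-qT) * N(-d1)
N(-d1) = 0.40857400; N(-d2) = 0.66766174
P = 9.9200 * 0.94553914 * 0.66766174 - 8.7700 * 1.00000000 * 0.40857400 = 2.6793

Answer: Price = 2.6793


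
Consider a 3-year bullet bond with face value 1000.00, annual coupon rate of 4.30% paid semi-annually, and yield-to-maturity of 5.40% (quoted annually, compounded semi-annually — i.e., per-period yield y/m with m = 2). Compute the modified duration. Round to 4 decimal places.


Coupon per period c = face * coupon_rate / m = 21.500000
Periods per year m = 2; per-period yield y/m = 0.027000
Number of cashflows N = 6
Cashflows (t years, CF_t, discount factor 1/(1+y/m)^(m*t), PV):
  t = 0.5000: CF_t = 21.500000, DF = 0.973710, PV = 20.934761
  t = 1.0000: CF_t = 21.500000, DF = 0.948111, PV = 20.384383
  t = 1.5000: CF_t = 21.500000, DF = 0.923185, PV = 19.848474
  t = 2.0000: CF_t = 21.500000, DF = 0.898914, PV = 19.326655
  t = 2.5000: CF_t = 21.500000, DF = 0.875282, PV = 18.818554
  t = 3.0000: CF_t = 1021.500000, DF = 0.852270, PV = 870.594079
Price P = sum_t PV_t = 969.906907
First compute Macaulay numerator sum_t t * PV_t:
  t * PV_t at t = 0.5000: 10.467381
  t * PV_t at t = 1.0000: 20.384383
  t * PV_t at t = 1.5000: 29.772711
  t * PV_t at t = 2.0000: 38.653309
  t * PV_t at t = 2.5000: 47.046384
  t * PV_t at t = 3.0000: 2611.782238
Macaulay duration D = 2758.106407 / 969.906907 = 2.843682
Modified duration = D / (1 + y/m) = 2.843682 / (1 + 0.027000) = 2.768921

Answer: Modified duration = 2.7689


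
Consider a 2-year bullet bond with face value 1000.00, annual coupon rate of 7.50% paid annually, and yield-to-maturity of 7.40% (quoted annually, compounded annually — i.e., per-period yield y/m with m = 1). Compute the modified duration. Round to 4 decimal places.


Coupon per period c = face * coupon_rate / m = 75.000000
Periods per year m = 1; per-period yield y/m = 0.074000
Number of cashflows N = 2
Cashflows (t years, CF_t, discount factor 1/(1+y/m)^(m*t), PV):
  t = 1.0000: CF_t = 75.000000, DF = 0.931099, PV = 69.832402
  t = 2.0000: CF_t = 1075.000000, DF = 0.866945, PV = 931.965641
Price P = sum_t PV_t = 1001.798043
First compute Macaulay numerator sum_t t * PV_t:
  t * PV_t at t = 1.0000: 69.832402
  t * PV_t at t = 2.0000: 1863.931282
Macaulay duration D = 1933.763685 / 1001.798043 = 1.930293
Modified duration = D / (1 + y/m) = 1.930293 / (1 + 0.074000) = 1.797293

Answer: Modified duration = 1.7973


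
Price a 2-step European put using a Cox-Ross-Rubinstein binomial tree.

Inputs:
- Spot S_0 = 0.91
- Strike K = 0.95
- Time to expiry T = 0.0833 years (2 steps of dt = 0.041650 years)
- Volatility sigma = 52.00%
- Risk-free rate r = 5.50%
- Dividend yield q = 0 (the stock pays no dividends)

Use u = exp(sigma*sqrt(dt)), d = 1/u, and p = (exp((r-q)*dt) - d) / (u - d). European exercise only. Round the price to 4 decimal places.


dt = T/N = 0.041650
u = exp(sigma*sqrt(dt)) = 1.111959; d = 1/u = 0.899314
p = (exp((r-q)*dt) - d) / (u - d) = 0.484279
Discount per step: exp(-r*dt) = 0.997712
Stock lattice S(k, i) with i counting down-moves:
  k=0: S(0,0) = 0.9100
  k=1: S(1,0) = 1.0119; S(1,1) = 0.8184
  k=2: S(2,0) = 1.1252; S(2,1) = 0.9100; S(2,2) = 0.7360
Terminal payoffs V(N, i) = max(K - S_T, 0):
  V(2,0) = 0.000000; V(2,1) = 0.040000; V(2,2) = 0.214024
Backward induction: V(k, i) = exp(-r*dt) * [p * V(k+1, i) + (1-p) * V(k+1, i+1)].
  V(1,0) = exp(-r*dt) * [p*0.000000 + (1-p)*0.040000] = 0.020582
  V(1,1) = exp(-r*dt) * [p*0.040000 + (1-p)*0.214024] = 0.129451
  V(0,0) = exp(-r*dt) * [p*0.020582 + (1-p)*0.129451] = 0.076552

Answer: Price = V(0,0) = 0.0766


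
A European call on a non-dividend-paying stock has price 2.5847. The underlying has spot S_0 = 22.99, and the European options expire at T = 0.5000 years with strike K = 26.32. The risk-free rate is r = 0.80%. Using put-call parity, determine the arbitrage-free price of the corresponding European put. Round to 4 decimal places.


Answer: Put price = 5.8096

Derivation:
Put-call parity: C - P = S_0 * exp(-qT) - K * exp(-rT).
S_0 * exp(-qT) = 22.9900 * 1.00000000 = 22.99000000
K * exp(-rT) = 26.3200 * 0.99600799 = 26.21493028
P = C - S*exp(-qT) + K*exp(-rT)
P = 2.5847 - 22.99000000 + 26.21493028 = 5.8096


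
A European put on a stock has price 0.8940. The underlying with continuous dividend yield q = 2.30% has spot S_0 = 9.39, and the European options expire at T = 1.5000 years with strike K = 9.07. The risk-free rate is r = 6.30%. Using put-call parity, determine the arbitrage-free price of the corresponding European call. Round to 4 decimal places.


Answer: Call price = 1.7134

Derivation:
Put-call parity: C - P = S_0 * exp(-qT) - K * exp(-rT).
S_0 * exp(-qT) = 9.3900 * 0.96608834 = 9.07156951
K * exp(-rT) = 9.0700 * 0.90982773 = 8.25213755
C = P + S*exp(-qT) - K*exp(-rT)
C = 0.8940 + 9.07156951 - 8.25213755 = 1.7134


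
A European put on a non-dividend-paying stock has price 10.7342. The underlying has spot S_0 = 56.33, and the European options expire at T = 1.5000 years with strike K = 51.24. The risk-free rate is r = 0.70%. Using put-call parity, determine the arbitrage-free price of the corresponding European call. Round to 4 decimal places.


Put-call parity: C - P = S_0 * exp(-qT) - K * exp(-rT).
S_0 * exp(-qT) = 56.3300 * 1.00000000 = 56.33000000
K * exp(-rT) = 51.2400 * 0.98955493 = 50.70479474
C = P + S*exp(-qT) - K*exp(-rT)
C = 10.7342 + 56.33000000 - 50.70479474 = 16.3594

Answer: Call price = 16.3594


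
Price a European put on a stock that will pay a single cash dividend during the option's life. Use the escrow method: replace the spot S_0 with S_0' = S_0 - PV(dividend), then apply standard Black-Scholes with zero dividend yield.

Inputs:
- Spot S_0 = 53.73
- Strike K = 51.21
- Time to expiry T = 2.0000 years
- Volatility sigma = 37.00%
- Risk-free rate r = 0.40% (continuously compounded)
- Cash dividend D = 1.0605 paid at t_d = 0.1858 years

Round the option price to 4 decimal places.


PV(D) = D * exp(-r * t_d) = 1.0605 * 0.99925708 = 1.05971213
S_0' = S_0 - PV(D) = 53.7300 - 1.05971213 = 52.67028787
d1 = (ln(S_0'/K) + (r + sigma^2/2)*T) / (sigma*sqrt(T)) = 0.33065206
d2 = d1 - sigma*sqrt(T) = -0.19260696
exp(-rT) = 0.99203191
N(-d1) = 0.37045366; N(-d2) = 0.57636660
P = K * exp(-rT) * N(-d2) - S_0' * N(-d1) = 51.2100 * 0.99203191 * 0.57636660 - 52.67028787 * 0.37045366 = 9.7686

Answer: Price = 9.7686


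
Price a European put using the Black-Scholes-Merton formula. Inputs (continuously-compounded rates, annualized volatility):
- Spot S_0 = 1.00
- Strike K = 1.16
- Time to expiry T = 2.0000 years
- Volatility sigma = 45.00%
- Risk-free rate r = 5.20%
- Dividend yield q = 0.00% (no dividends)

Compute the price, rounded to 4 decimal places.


Answer: Price = 0.2786

Derivation:
d1 = (ln(S/K) + (r - q + 0.5*sigma^2) * T) / (sigma * sqrt(T)) = 0.24839875
d2 = d1 - sigma * sqrt(T) = -0.38799736
exp(-rT) = 0.90122530; exp(-qT) = 1.00000000
P = K * exp(-rT) * N(-d2) - S_0 * exp(-qT) * N(-d1)
N(-d1) = 0.40191295; N(-d2) = 0.65099100
P = 1.1600 * 0.90122530 * 0.65099100 - 1.0000 * 1.00000000 * 0.40191295 = 0.2786


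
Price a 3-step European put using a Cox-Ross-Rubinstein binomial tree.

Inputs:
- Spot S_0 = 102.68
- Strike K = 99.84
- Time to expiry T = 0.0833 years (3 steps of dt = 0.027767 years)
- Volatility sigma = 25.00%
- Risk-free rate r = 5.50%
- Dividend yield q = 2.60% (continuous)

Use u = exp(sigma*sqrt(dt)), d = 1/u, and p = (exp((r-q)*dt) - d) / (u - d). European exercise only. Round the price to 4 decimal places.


dt = T/N = 0.027767
u = exp(sigma*sqrt(dt)) = 1.042538; d = 1/u = 0.959197
p = (exp((r-q)*dt) - d) / (u - d) = 0.499253
Discount per step: exp(-r*dt) = 0.998474
Stock lattice S(k, i) with i counting down-moves:
  k=0: S(0,0) = 102.6800
  k=1: S(1,0) = 107.0478; S(1,1) = 98.4904
  k=2: S(2,0) = 111.6014; S(2,1) = 102.6800; S(2,2) = 94.4717
  k=3: S(3,0) = 116.3488; S(3,1) = 107.0478; S(3,2) = 98.4904; S(3,3) = 90.6170
Terminal payoffs V(N, i) = max(K - S_T, 0):
  V(3,0) = 0.000000; V(3,1) = 0.000000; V(3,2) = 1.349606; V(3,3) = 9.222952
Backward induction: V(k, i) = exp(-r*dt) * [p * V(k+1, i) + (1-p) * V(k+1, i+1)].
  V(2,0) = exp(-r*dt) * [p*0.000000 + (1-p)*0.000000] = 0.000000
  V(2,1) = exp(-r*dt) * [p*0.000000 + (1-p)*1.349606] = 0.674780
  V(2,2) = exp(-r*dt) * [p*1.349606 + (1-p)*9.222952] = 5.284087
  V(1,0) = exp(-r*dt) * [p*0.000000 + (1-p)*0.674780] = 0.337379
  V(1,1) = exp(-r*dt) * [p*0.674780 + (1-p)*5.284087] = 2.978326
  V(0,0) = exp(-r*dt) * [p*0.337379 + (1-p)*2.978326] = 1.657293

Answer: Price = V(0,0) = 1.6573


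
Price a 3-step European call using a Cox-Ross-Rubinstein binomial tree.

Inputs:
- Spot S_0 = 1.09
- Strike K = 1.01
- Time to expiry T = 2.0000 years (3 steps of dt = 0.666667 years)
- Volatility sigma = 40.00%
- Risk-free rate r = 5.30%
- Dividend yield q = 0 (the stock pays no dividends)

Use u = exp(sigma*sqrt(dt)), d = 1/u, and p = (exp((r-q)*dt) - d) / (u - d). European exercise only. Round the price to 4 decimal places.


Answer: Price = V(0,0) = 0.3399

Derivation:
dt = T/N = 0.666667
u = exp(sigma*sqrt(dt)) = 1.386245; d = 1/u = 0.721373
p = (exp((r-q)*dt) - d) / (u - d) = 0.473162
Discount per step: exp(-r*dt) = 0.965284
Stock lattice S(k, i) with i counting down-moves:
  k=0: S(0,0) = 1.0900
  k=1: S(1,0) = 1.5110; S(1,1) = 0.7863
  k=2: S(2,0) = 2.0946; S(2,1) = 1.0900; S(2,2) = 0.5672
  k=3: S(3,0) = 2.9037; S(3,1) = 1.5110; S(3,2) = 0.7863; S(3,3) = 0.4092
Terminal payoffs V(N, i) = max(S_T - K, 0):
  V(3,0) = 1.893665; V(3,1) = 0.501007; V(3,2) = 0.000000; V(3,3) = 0.000000
Backward induction: V(k, i) = exp(-r*dt) * [p * V(k+1, i) + (1-p) * V(k+1, i+1)].
  V(2,0) = exp(-r*dt) * [p*1.893665 + (1-p)*0.501007] = 1.119689
  V(2,1) = exp(-r*dt) * [p*0.501007 + (1-p)*0.000000] = 0.228827
  V(2,2) = exp(-r*dt) * [p*0.000000 + (1-p)*0.000000] = 0.000000
  V(1,0) = exp(-r*dt) * [p*1.119689 + (1-p)*0.228827] = 0.627771
  V(1,1) = exp(-r*dt) * [p*0.228827 + (1-p)*0.000000] = 0.104514
  V(0,0) = exp(-r*dt) * [p*0.627771 + (1-p)*0.104514] = 0.339875


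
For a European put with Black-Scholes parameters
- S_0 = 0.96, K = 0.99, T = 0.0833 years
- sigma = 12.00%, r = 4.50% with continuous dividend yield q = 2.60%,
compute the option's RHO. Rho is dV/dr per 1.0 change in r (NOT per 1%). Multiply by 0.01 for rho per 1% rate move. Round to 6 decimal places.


Answer: Rho = -0.066148

Derivation:
d1 = -0.8254641867; d2 = -0.8600982739
phi(d1) = 0.2837578359; exp(-qT) = 0.9978365437; exp(-rT) = 0.9962585169
N(-d2) = 0.8051325637
Rho = -K*T*exp(-rT)*N(-d2) = -0.9900 * 0.0833 * 0.9962585169 * 0.8051325637 = -0.066148


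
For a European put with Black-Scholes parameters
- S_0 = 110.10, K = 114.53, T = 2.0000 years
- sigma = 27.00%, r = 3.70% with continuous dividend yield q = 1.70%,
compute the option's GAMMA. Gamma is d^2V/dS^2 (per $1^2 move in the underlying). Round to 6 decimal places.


Answer: Gamma = 0.009004

Derivation:
d1 = 0.1923651165; d2 = -0.1894725453
phi(d1) = 0.3916288487; exp(-qT) = 0.9665715046; exp(-rT) = 0.9286716938
Gamma = exp(-qT) * phi(d1) / (S * sigma * sqrt(T)) = 0.9665715046 * 0.3916288487 / (110.1000 * 0.2700 * 1.4142135624) = 0.009004


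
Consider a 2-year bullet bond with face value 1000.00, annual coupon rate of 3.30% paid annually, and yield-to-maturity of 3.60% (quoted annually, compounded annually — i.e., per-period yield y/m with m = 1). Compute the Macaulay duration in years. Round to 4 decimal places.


Answer: Macaulay duration = 1.9680 years

Derivation:
Coupon per period c = face * coupon_rate / m = 33.000000
Periods per year m = 1; per-period yield y/m = 0.036000
Number of cashflows N = 2
Cashflows (t years, CF_t, discount factor 1/(1+y/m)^(m*t), PV):
  t = 1.0000: CF_t = 33.000000, DF = 0.965251, PV = 31.853282
  t = 2.0000: CF_t = 1033.000000, DF = 0.931709, PV = 962.455837
Price P = sum_t PV_t = 994.309119
Macaulay numerator sum_t t * PV_t:
  t * PV_t at t = 1.0000: 31.853282
  t * PV_t at t = 2.0000: 1924.911674
Macaulay duration D = (sum_t t * PV_t) / P = 1956.764956 / 994.309119 = 1.967964


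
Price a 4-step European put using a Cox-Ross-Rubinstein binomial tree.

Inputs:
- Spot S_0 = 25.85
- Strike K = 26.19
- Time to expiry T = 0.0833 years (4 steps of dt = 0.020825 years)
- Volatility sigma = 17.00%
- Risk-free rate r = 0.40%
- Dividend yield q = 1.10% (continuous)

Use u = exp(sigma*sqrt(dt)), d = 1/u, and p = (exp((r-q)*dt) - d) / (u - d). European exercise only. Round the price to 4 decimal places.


Answer: Price = V(0,0) = 0.7211

Derivation:
dt = T/N = 0.020825
u = exp(sigma*sqrt(dt)) = 1.024836; d = 1/u = 0.975766
p = (exp((r-q)*dt) - d) / (u - d) = 0.490897
Discount per step: exp(-r*dt) = 0.999917
Stock lattice S(k, i) with i counting down-moves:
  k=0: S(0,0) = 25.8500
  k=1: S(1,0) = 26.4920; S(1,1) = 25.2236
  k=2: S(2,0) = 27.1500; S(2,1) = 25.8500; S(2,2) = 24.6123
  k=3: S(3,0) = 27.8243; S(3,1) = 26.4920; S(3,2) = 25.2236; S(3,3) = 24.0158
  k=4: S(4,0) = 28.5153; S(4,1) = 27.1500; S(4,2) = 25.8500; S(4,3) = 24.6123; S(4,4) = 23.4338
Terminal payoffs V(N, i) = max(K - S_T, 0):
  V(4,0) = 0.000000; V(4,1) = 0.000000; V(4,2) = 0.340000; V(4,3) = 1.577717; V(4,4) = 2.756170
Backward induction: V(k, i) = exp(-r*dt) * [p * V(k+1, i) + (1-p) * V(k+1, i+1)].
  V(3,0) = exp(-r*dt) * [p*0.000000 + (1-p)*0.000000] = 0.000000
  V(3,1) = exp(-r*dt) * [p*0.000000 + (1-p)*0.340000] = 0.173081
  V(3,2) = exp(-r*dt) * [p*0.340000 + (1-p)*1.577717] = 0.970045
  V(3,3) = exp(-r*dt) * [p*1.577717 + (1-p)*2.756170] = 2.177490
  V(2,0) = exp(-r*dt) * [p*0.000000 + (1-p)*0.173081] = 0.088109
  V(2,1) = exp(-r*dt) * [p*0.173081 + (1-p)*0.970045] = 0.578770
  V(2,2) = exp(-r*dt) * [p*0.970045 + (1-p)*2.177490] = 1.584627
  V(1,0) = exp(-r*dt) * [p*0.088109 + (1-p)*0.578770] = 0.337878
  V(1,1) = exp(-r*dt) * [p*0.578770 + (1-p)*1.584627] = 1.090764
  V(0,0) = exp(-r*dt) * [p*0.337878 + (1-p)*1.090764] = 0.721115


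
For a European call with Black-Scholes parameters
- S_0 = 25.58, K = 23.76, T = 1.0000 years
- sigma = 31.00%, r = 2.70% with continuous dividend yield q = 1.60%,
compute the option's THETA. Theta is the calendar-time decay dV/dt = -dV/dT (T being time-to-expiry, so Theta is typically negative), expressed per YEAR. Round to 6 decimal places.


Answer: Theta = -1.493546

Derivation:
d1 = 0.4285719408; d2 = 0.1185719408
phi(d1) = 0.3639366418; exp(-qT) = 0.9841273201; exp(-rT) = 0.9733612415
Theta = -S*exp(-qT)*phi(d1)*sigma/(2*sqrt(T)) - r*K*exp(-rT)*N(d2) + q*S*exp(-qT)*N(d1)
N(d1) = 0.6658826155; N(d2) = 0.5471927518; sqrt(T) = 1.0000000000
Term 1 = -25.5800 * 0.9841273201 * 0.3639366418 * 0.3100 / (2 * 1.0000000000) = -1.4200685522
Term 2 = -0.0270 * 23.7600 * 0.9733612415 * 0.5471927518 = -0.3416839550
Term 3 = 0.0160 * 25.5800 * 0.9841273201 * 0.6658826155 = 0.2682066167
Theta = -1.4200685522 + (-0.3416839550) + (0.2682066167) = -1.493546


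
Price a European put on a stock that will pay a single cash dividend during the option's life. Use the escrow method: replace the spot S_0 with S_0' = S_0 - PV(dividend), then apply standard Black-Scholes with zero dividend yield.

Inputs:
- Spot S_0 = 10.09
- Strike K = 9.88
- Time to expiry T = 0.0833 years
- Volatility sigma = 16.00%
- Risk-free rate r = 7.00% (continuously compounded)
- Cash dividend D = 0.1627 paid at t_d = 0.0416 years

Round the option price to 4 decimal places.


PV(D) = D * exp(-r * t_d) = 0.1627 * 0.99709224 = 0.16222691
S_0' = S_0 - PV(D) = 10.0900 - 0.16222691 = 9.92777309
d1 = (ln(S_0'/K) + (r + sigma^2/2)*T) / (sigma*sqrt(T)) = 0.25381614
d2 = d1 - sigma*sqrt(T) = 0.20763736
exp(-rT) = 0.99418597
N(-d1) = 0.39981880; N(-d2) = 0.41775607
P = K * exp(-rT) * N(-d2) - S_0' * N(-d1) = 9.8800 * 0.99418597 * 0.41775607 - 9.92777309 * 0.39981880 = 0.1341

Answer: Price = 0.1341


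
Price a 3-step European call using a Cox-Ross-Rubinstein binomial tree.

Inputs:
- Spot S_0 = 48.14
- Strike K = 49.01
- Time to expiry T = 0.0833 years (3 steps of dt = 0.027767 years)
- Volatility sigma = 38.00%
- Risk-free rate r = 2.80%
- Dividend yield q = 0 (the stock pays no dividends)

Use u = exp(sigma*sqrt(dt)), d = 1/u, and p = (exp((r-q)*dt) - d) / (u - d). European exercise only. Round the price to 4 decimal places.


dt = T/N = 0.027767
u = exp(sigma*sqrt(dt)) = 1.065368; d = 1/u = 0.938642
p = (exp((r-q)*dt) - d) / (u - d) = 0.490313
Discount per step: exp(-r*dt) = 0.999223
Stock lattice S(k, i) with i counting down-moves:
  k=0: S(0,0) = 48.1400
  k=1: S(1,0) = 51.2868; S(1,1) = 45.1862
  k=2: S(2,0) = 54.6394; S(2,1) = 48.1400; S(2,2) = 42.4137
  k=3: S(3,0) = 58.2111; S(3,1) = 51.2868; S(3,2) = 45.1862; S(3,3) = 39.8113
Terminal payoffs V(N, i) = max(S_T - K, 0):
  V(3,0) = 9.201063; V(3,1) = 2.276835; V(3,2) = 0.000000; V(3,3) = 0.000000
Backward induction: V(k, i) = exp(-r*dt) * [p * V(k+1, i) + (1-p) * V(k+1, i+1)].
  V(2,0) = exp(-r*dt) * [p*9.201063 + (1-p)*2.276835] = 5.667463
  V(2,1) = exp(-r*dt) * [p*2.276835 + (1-p)*0.000000] = 1.115493
  V(2,2) = exp(-r*dt) * [p*0.000000 + (1-p)*0.000000] = 0.000000
  V(1,0) = exp(-r*dt) * [p*5.667463 + (1-p)*1.115493] = 3.344780
  V(1,1) = exp(-r*dt) * [p*1.115493 + (1-p)*0.000000] = 0.546515
  V(0,0) = exp(-r*dt) * [p*3.344780 + (1-p)*0.546515] = 1.917048

Answer: Price = V(0,0) = 1.9170


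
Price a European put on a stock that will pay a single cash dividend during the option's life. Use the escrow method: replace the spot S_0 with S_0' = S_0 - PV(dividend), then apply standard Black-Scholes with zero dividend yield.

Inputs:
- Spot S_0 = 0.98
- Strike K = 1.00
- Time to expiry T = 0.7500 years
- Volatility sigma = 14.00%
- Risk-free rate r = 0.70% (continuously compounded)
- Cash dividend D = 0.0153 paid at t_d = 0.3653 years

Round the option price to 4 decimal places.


Answer: Price = 0.0639

Derivation:
PV(D) = D * exp(-r * t_d) = 0.0153 * 0.99744617 = 0.01526093
S_0' = S_0 - PV(D) = 0.9800 - 0.01526093 = 0.96473907
d1 = (ln(S_0'/K) + (r + sigma^2/2)*T) / (sigma*sqrt(T)) = -0.19215540
d2 = d1 - sigma*sqrt(T) = -0.31339896
exp(-rT) = 0.99476376
N(-d1) = 0.57618976; N(-d2) = 0.62301121
P = K * exp(-rT) * N(-d2) - S_0' * N(-d1) = 1.0000 * 0.99476376 * 0.62301121 - 0.96473907 * 0.57618976 = 0.0639


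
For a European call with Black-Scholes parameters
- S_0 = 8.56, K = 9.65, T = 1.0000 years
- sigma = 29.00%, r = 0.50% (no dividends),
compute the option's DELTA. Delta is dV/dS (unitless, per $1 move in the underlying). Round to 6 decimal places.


d1 = -0.2510611214; d2 = -0.5410611214
phi(d1) = 0.3865653373; exp(-qT) = 1.0000000000; exp(-rT) = 0.9950124792
N(d1) = 0.4008834270
Delta = exp(-qT) * N(d1) = 1.0000000000 * 0.4008834270 = 0.400883

Answer: Delta = 0.400883


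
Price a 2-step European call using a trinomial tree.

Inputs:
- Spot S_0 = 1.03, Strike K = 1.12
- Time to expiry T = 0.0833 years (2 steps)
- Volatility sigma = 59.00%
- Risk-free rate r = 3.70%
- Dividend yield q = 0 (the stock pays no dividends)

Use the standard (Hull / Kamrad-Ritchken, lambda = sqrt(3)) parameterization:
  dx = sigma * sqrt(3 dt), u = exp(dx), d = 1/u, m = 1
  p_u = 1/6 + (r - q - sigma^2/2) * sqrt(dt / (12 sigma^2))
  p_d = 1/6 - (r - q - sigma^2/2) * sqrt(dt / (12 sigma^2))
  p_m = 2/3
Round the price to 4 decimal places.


Answer: Price = V(0,0) = 0.0406

Derivation:
dt = T/N = 0.041650; dx = sigma*sqrt(3*dt) = 0.208555
u = exp(dx) = 1.231896; d = 1/u = 0.811757
p_u = 0.152982, p_m = 0.666667, p_d = 0.180352
Discount per step: exp(-r*dt) = 0.998460
Stock lattice S(k, j) with j the centered position index:
  k=0: S(0,+0) = 1.0300
  k=1: S(1,-1) = 0.8361; S(1,+0) = 1.0300; S(1,+1) = 1.2689
  k=2: S(2,-2) = 0.6787; S(2,-1) = 0.8361; S(2,+0) = 1.0300; S(2,+1) = 1.2689; S(2,+2) = 1.5631
Terminal payoffs V(N, j) = max(S_T - K, 0):
  V(2,-2) = 0.000000; V(2,-1) = 0.000000; V(2,+0) = 0.000000; V(2,+1) = 0.148853; V(2,+2) = 0.443096
Backward induction: V(k, j) = exp(-r*dt) * [p_u * V(k+1, j+1) + p_m * V(k+1, j) + p_d * V(k+1, j-1)]
  V(1,-1) = exp(-r*dt) * [p_u*0.000000 + p_m*0.000000 + p_d*0.000000] = 0.000000
  V(1,+0) = exp(-r*dt) * [p_u*0.148853 + p_m*0.000000 + p_d*0.000000] = 0.022737
  V(1,+1) = exp(-r*dt) * [p_u*0.443096 + p_m*0.148853 + p_d*0.000000] = 0.166764
  V(0,+0) = exp(-r*dt) * [p_u*0.166764 + p_m*0.022737 + p_d*0.000000] = 0.040607


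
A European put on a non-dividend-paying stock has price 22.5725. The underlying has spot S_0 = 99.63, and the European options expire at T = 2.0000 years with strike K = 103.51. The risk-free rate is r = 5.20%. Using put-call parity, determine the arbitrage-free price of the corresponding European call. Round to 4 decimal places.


Answer: Call price = 28.9167

Derivation:
Put-call parity: C - P = S_0 * exp(-qT) - K * exp(-rT).
S_0 * exp(-qT) = 99.6300 * 1.00000000 = 99.63000000
K * exp(-rT) = 103.5100 * 0.90122530 = 93.28583054
C = P + S*exp(-qT) - K*exp(-rT)
C = 22.5725 + 99.63000000 - 93.28583054 = 28.9167


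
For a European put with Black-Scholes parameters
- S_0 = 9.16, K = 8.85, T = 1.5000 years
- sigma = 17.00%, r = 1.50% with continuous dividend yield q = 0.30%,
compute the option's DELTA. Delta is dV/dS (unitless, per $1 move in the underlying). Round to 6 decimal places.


Answer: Delta = -0.359332

Derivation:
d1 = 0.3559143161; d2 = 0.1477076880
phi(d1) = 0.3744578496; exp(-qT) = 0.9955101098; exp(-rT) = 0.9777512372
N(-d1) = 0.3609523671
Delta = -exp(-qT) * N(-d1) = -0.9955101098 * 0.3609523671 = -0.359332


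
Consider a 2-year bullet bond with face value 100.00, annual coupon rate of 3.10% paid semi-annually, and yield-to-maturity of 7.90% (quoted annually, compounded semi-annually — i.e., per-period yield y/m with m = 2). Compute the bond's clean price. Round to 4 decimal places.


Answer: Price = 91.2780

Derivation:
Coupon per period c = face * coupon_rate / m = 1.550000
Periods per year m = 2; per-period yield y/m = 0.039500
Number of cashflows N = 4
Cashflows (t years, CF_t, discount factor 1/(1+y/m)^(m*t), PV):
  t = 0.5000: CF_t = 1.550000, DF = 0.962001, PV = 1.491101
  t = 1.0000: CF_t = 1.550000, DF = 0.925446, PV = 1.434441
  t = 1.5000: CF_t = 1.550000, DF = 0.890280, PV = 1.379934
  t = 2.0000: CF_t = 101.550000, DF = 0.856450, PV = 86.972500
Price P = sum_t PV_t = 91.277976


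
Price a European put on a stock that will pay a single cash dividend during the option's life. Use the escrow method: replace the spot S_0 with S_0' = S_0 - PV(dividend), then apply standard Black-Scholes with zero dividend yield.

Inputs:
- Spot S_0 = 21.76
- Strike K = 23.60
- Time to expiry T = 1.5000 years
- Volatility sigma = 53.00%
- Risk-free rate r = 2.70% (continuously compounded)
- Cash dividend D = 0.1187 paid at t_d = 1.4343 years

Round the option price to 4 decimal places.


Answer: Price = 6.1603

Derivation:
PV(D) = D * exp(-r * t_d) = 0.1187 * 0.96201417 = 0.11419108
S_0' = S_0 - PV(D) = 21.7600 - 0.11419108 = 21.64580892
d1 = (ln(S_0'/K) + (r + sigma^2/2)*T) / (sigma*sqrt(T)) = 0.25379200
d2 = d1 - sigma*sqrt(T) = -0.39532278
exp(-rT) = 0.96030916
N(-d1) = 0.39982813; N(-d2) = 0.65369765
P = K * exp(-rT) * N(-d2) - S_0' * N(-d1) = 23.6000 * 0.96030916 * 0.65369765 - 21.64580892 * 0.39982813 = 6.1603


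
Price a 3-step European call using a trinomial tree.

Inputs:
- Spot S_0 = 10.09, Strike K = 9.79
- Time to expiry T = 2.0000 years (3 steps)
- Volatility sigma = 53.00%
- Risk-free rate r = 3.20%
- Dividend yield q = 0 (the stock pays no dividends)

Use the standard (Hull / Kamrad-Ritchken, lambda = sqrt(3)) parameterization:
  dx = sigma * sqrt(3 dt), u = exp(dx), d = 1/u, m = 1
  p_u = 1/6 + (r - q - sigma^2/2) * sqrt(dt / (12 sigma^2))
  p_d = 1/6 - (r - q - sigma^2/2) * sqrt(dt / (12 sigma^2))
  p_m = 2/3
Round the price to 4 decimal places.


Answer: Price = V(0,0) = 2.9875

Derivation:
dt = T/N = 0.666667; dx = sigma*sqrt(3*dt) = 0.749533
u = exp(dx) = 2.116012; d = 1/u = 0.472587
p_u = 0.118437, p_m = 0.666667, p_d = 0.214897
Discount per step: exp(-r*dt) = 0.978893
Stock lattice S(k, j) with j the centered position index:
  k=0: S(0,+0) = 10.0900
  k=1: S(1,-1) = 4.7684; S(1,+0) = 10.0900; S(1,+1) = 21.3506
  k=2: S(2,-2) = 2.2535; S(2,-1) = 4.7684; S(2,+0) = 10.0900; S(2,+1) = 21.3506; S(2,+2) = 45.1780
  k=3: S(3,-3) = 1.0650; S(3,-2) = 2.2535; S(3,-1) = 4.7684; S(3,+0) = 10.0900; S(3,+1) = 21.3506; S(3,+2) = 45.1780; S(3,+3) = 95.5973
Terminal payoffs V(N, j) = max(S_T - K, 0):
  V(3,-3) = 0.000000; V(3,-2) = 0.000000; V(3,-1) = 0.000000; V(3,+0) = 0.300000; V(3,+1) = 11.560561; V(3,+2) = 35.388044; V(3,+3) = 85.807283
Backward induction: V(k, j) = exp(-r*dt) * [p_u * V(k+1, j+1) + p_m * V(k+1, j) + p_d * V(k+1, j-1)]
  V(2,-2) = exp(-r*dt) * [p_u*0.000000 + p_m*0.000000 + p_d*0.000000] = 0.000000
  V(2,-1) = exp(-r*dt) * [p_u*0.300000 + p_m*0.000000 + p_d*0.000000] = 0.034781
  V(2,+0) = exp(-r*dt) * [p_u*11.560561 + p_m*0.300000 + p_d*0.000000] = 1.536073
  V(2,+1) = exp(-r*dt) * [p_u*35.388044 + p_m*11.560561 + p_d*0.300000] = 11.710249
  V(2,+2) = exp(-r*dt) * [p_u*85.807283 + p_m*35.388044 + p_d*11.560561] = 35.474170
  V(1,-1) = exp(-r*dt) * [p_u*1.536073 + p_m*0.034781 + p_d*0.000000] = 0.200785
  V(1,+0) = exp(-r*dt) * [p_u*11.710249 + p_m*1.536073 + p_d*0.034781] = 2.367398
  V(1,+1) = exp(-r*dt) * [p_u*35.474170 + p_m*11.710249 + p_d*1.536073] = 12.077940
  V(0,+0) = exp(-r*dt) * [p_u*12.077940 + p_m*2.367398 + p_d*0.200785] = 2.987467


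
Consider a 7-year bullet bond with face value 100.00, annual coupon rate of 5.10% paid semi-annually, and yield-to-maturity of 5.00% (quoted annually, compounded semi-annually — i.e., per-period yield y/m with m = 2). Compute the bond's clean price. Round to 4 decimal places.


Coupon per period c = face * coupon_rate / m = 2.550000
Periods per year m = 2; per-period yield y/m = 0.025000
Number of cashflows N = 14
Cashflows (t years, CF_t, discount factor 1/(1+y/m)^(m*t), PV):
  t = 0.5000: CF_t = 2.550000, DF = 0.975610, PV = 2.487805
  t = 1.0000: CF_t = 2.550000, DF = 0.951814, PV = 2.427127
  t = 1.5000: CF_t = 2.550000, DF = 0.928599, PV = 2.367928
  t = 2.0000: CF_t = 2.550000, DF = 0.905951, PV = 2.310174
  t = 2.5000: CF_t = 2.550000, DF = 0.883854, PV = 2.253828
  t = 3.0000: CF_t = 2.550000, DF = 0.862297, PV = 2.198857
  t = 3.5000: CF_t = 2.550000, DF = 0.841265, PV = 2.145226
  t = 4.0000: CF_t = 2.550000, DF = 0.820747, PV = 2.092904
  t = 4.5000: CF_t = 2.550000, DF = 0.800728, PV = 2.041857
  t = 5.0000: CF_t = 2.550000, DF = 0.781198, PV = 1.992056
  t = 5.5000: CF_t = 2.550000, DF = 0.762145, PV = 1.943469
  t = 6.0000: CF_t = 2.550000, DF = 0.743556, PV = 1.896068
  t = 6.5000: CF_t = 2.550000, DF = 0.725420, PV = 1.849822
  t = 7.0000: CF_t = 102.550000, DF = 0.707727, PV = 72.577424
Price P = sum_t PV_t = 100.584546

Answer: Price = 100.5845


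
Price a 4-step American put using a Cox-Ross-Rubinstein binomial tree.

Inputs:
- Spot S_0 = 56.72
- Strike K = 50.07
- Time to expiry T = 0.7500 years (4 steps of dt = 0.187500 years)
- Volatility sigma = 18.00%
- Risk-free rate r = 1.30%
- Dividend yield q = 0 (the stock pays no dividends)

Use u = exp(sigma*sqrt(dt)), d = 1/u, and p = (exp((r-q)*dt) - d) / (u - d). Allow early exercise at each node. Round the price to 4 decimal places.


Answer: Price = V(0,0) = 0.9470

Derivation:
dt = T/N = 0.187500
u = exp(sigma*sqrt(dt)) = 1.081060; d = 1/u = 0.925018
p = (exp((r-q)*dt) - d) / (u - d) = 0.496164
Discount per step: exp(-r*dt) = 0.997565
Stock lattice S(k, i) with i counting down-moves:
  k=0: S(0,0) = 56.7200
  k=1: S(1,0) = 61.3177; S(1,1) = 52.4670
  k=2: S(2,0) = 66.2882; S(2,1) = 56.7200; S(2,2) = 48.5329
  k=3: S(3,0) = 71.6615; S(3,1) = 61.3177; S(3,2) = 52.4670; S(3,3) = 44.8938
  k=4: S(4,0) = 77.4704; S(4,1) = 66.2882; S(4,2) = 56.7200; S(4,3) = 48.5329; S(4,4) = 41.5276
Terminal payoffs V(N, i) = max(K - S_T, 0):
  V(4,0) = 0.000000; V(4,1) = 0.000000; V(4,2) = 0.000000; V(4,3) = 1.537081; V(4,4) = 8.542422
Backward induction: V(k, i) = exp(-r*dt) * [p * V(k+1, i) + (1-p) * V(k+1, i+1)]; then take max(V_cont, immediate exercise) for American.
  V(3,0) = exp(-r*dt) * [p*0.000000 + (1-p)*0.000000] = 0.000000; exercise = 0.000000; V(3,0) = max -> 0.000000
  V(3,1) = exp(-r*dt) * [p*0.000000 + (1-p)*0.000000] = 0.000000; exercise = 0.000000; V(3,1) = max -> 0.000000
  V(3,2) = exp(-r*dt) * [p*0.000000 + (1-p)*1.537081] = 0.772551; exercise = 0.000000; V(3,2) = max -> 0.772551
  V(3,3) = exp(-r*dt) * [p*1.537081 + (1-p)*8.542422] = 5.054289; exercise = 5.176186; V(3,3) = max -> 5.176186
  V(2,0) = exp(-r*dt) * [p*0.000000 + (1-p)*0.000000] = 0.000000; exercise = 0.000000; V(2,0) = max -> 0.000000
  V(2,1) = exp(-r*dt) * [p*0.000000 + (1-p)*0.772551] = 0.388291; exercise = 0.000000; V(2,1) = max -> 0.388291
  V(2,2) = exp(-r*dt) * [p*0.772551 + (1-p)*5.176186] = 2.983978; exercise = 1.537081; V(2,2) = max -> 2.983978
  V(1,0) = exp(-r*dt) * [p*0.000000 + (1-p)*0.388291] = 0.195159; exercise = 0.000000; V(1,0) = max -> 0.195159
  V(1,1) = exp(-r*dt) * [p*0.388291 + (1-p)*2.983978] = 1.691962; exercise = 0.000000; V(1,1) = max -> 1.691962
  V(0,0) = exp(-r*dt) * [p*0.195159 + (1-p)*1.691962] = 0.946991; exercise = 0.000000; V(0,0) = max -> 0.946991


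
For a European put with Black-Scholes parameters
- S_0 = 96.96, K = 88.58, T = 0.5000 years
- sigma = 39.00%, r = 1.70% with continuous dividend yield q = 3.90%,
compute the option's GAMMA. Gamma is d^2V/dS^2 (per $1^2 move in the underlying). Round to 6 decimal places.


Answer: Gamma = 0.013364

Derivation:
d1 = 0.4257777262; d2 = 0.1500060816
phi(d1) = 0.3643713026; exp(-qT) = 0.9806888952; exp(-rT) = 0.9915360229
Gamma = exp(-qT) * phi(d1) / (S * sigma * sqrt(T)) = 0.9806888952 * 0.3643713026 / (96.9600 * 0.3900 * 0.7071067812) = 0.013364


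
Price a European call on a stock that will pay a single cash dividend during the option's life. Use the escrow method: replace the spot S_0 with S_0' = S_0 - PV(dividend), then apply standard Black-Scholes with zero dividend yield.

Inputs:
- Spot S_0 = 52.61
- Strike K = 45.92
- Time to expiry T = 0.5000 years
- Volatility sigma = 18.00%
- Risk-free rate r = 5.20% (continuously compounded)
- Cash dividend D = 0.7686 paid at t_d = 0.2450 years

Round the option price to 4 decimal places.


PV(D) = D * exp(-r * t_d) = 0.7686 * 0.98734081 = 0.75887015
S_0' = S_0 - PV(D) = 52.6100 - 0.75887015 = 51.85112985
d1 = (ln(S_0'/K) + (r + sigma^2/2)*T) / (sigma*sqrt(T)) = 1.22232029
d2 = d1 - sigma*sqrt(T) = 1.09504106
exp(-rT) = 0.97433509
N(d1) = 0.88920673; N(d2) = 0.86325068
C = S_0' * N(d1) - K * exp(-rT) * N(d2) = 51.85112985 * 0.88920673 - 45.9200 * 0.97433509 * 0.86325068 = 7.4833

Answer: Price = 7.4833


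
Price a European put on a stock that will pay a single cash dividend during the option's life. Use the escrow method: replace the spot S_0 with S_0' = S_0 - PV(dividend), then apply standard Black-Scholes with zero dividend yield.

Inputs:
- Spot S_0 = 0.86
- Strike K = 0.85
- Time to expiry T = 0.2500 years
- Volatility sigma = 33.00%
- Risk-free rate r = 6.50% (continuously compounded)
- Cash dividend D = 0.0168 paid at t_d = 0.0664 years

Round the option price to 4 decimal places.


PV(D) = D * exp(-r * t_d) = 0.0168 * 0.99569330 = 0.01672765
S_0' = S_0 - PV(D) = 0.8600 - 0.01672765 = 0.84327235
d1 = (ln(S_0'/K) + (r + sigma^2/2)*T) / (sigma*sqrt(T)) = 0.13282504
d2 = d1 - sigma*sqrt(T) = -0.03217496
exp(-rT) = 0.98388132
N(-d1) = 0.44716588; N(-d2) = 0.51283374
P = K * exp(-rT) * N(-d2) - S_0' * N(-d1) = 0.8500 * 0.98388132 * 0.51283374 - 0.84327235 * 0.44716588 = 0.0518

Answer: Price = 0.0518
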